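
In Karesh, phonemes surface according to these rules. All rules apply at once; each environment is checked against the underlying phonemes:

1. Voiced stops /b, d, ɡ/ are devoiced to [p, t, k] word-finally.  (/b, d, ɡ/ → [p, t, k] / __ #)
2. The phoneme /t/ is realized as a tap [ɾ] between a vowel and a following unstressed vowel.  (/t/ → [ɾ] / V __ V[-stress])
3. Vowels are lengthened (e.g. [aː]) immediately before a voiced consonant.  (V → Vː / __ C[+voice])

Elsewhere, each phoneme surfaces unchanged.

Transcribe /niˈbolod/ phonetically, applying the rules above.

/n/ (word-initial): no rule targets it → [n].
/i/ (between /n/ and /b/): before a voiced consonant, so rule 3 applies → [iː].
/b/ — between /i/ and /o/; rule 1 does not apply here → [b].
/o/ — between /b/ and /l/, before a voiced consonant — surfaces as [oː] (rule 3).
/l/ (between /o/ and /o/): no rule targets it → [l].
/o/ meets the environment for rule 3 (before a voiced consonant) → [oː].
/d/ (word-final): word-finally, so rule 1 applies → [t].

[niːˈboːloːt]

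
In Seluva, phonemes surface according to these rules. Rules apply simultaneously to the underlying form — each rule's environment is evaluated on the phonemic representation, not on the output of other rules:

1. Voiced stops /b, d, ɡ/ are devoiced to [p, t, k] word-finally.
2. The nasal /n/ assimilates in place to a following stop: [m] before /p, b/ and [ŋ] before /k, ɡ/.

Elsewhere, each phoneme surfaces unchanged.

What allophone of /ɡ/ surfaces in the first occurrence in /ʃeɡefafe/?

/ɡ/ (between /e/ and /e/) fails the environment for rule 1, so it stays [ɡ].

[ɡ]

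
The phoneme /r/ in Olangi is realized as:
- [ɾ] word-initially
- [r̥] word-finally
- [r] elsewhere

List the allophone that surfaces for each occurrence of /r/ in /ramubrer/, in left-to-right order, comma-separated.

[ɾ], [r], [r̥]

Occurrence 1 (position 1): word-initially → [ɾ].
Occurrence 2 (position 6): no conditioning environment matches → elsewhere allophone [r].
Occurrence 3 (position 8): word-finally → [r̥].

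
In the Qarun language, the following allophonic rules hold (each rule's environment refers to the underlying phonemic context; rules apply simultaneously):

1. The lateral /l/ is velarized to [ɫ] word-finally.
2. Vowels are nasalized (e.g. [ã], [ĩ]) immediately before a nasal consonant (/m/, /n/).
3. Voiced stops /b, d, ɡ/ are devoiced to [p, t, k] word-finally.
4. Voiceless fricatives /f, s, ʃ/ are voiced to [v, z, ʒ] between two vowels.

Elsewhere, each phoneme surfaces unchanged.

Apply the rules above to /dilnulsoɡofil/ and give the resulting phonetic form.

[dilnulsoɡoviɫ]

/d/ — word-initial; rule 3 does not apply here → [d].
/i/ (between /d/ and /l/): rule 2 targets it, but not before a nasal consonant → unchanged [i].
/l/ (between /i/ and /n/) fails the environment for rule 1, so it stays [l].
/n/ (between /l/ and /u/): no rule targets it → [n].
/u/ (between /n/ and /l/) fails the environment for rule 2, so it stays [u].
/l/ — between /u/ and /s/; rule 1 does not apply here → [l].
/s/ (between /l/ and /o/) fails the environment for rule 4, so it stays [s].
/o/ — between /s/ and /ɡ/; rule 2 does not apply here → [o].
/ɡ/ — between /o/ and /o/; rule 3 does not apply here → [ɡ].
/o/ (between /ɡ/ and /f/) fails the environment for rule 2, so it stays [o].
/f/ — between /o/ and /i/, between two vowels — surfaces as [v] (rule 4).
/i/ (between /f/ and /l/): rule 2 targets it, but not before a nasal consonant → unchanged [i].
/l/ (word-final): word-finally, so rule 1 applies → [ɫ].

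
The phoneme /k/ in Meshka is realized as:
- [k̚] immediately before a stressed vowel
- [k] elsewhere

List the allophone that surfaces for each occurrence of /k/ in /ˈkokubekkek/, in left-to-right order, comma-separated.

Occurrence 1 (position 1): immediately before a stressed vowel → [k̚].
Occurrence 2 (position 3): no conditioning environment matches → elsewhere allophone [k].
Occurrence 3 (position 7): no conditioning environment matches → elsewhere allophone [k].
Occurrence 4 (position 8): no conditioning environment matches → elsewhere allophone [k].
Occurrence 5 (position 10): no conditioning environment matches → elsewhere allophone [k].

[k̚], [k], [k], [k], [k]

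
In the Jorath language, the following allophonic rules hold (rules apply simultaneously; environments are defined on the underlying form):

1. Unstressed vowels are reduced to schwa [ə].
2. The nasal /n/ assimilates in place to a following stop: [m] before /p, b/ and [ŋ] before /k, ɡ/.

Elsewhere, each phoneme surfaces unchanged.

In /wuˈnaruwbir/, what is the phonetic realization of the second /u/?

/u/ — between /r/ and /w/, in an unstressed syllable — surfaces as [ə] (rule 1).

[ə]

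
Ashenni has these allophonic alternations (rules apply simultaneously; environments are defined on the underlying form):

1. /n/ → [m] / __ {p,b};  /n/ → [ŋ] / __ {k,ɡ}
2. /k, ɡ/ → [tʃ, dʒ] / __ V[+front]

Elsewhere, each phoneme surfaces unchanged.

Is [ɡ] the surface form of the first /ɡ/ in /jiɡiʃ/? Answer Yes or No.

No

/ɡ/ — between /i/ and /i/, before a front vowel — surfaces as [dʒ] (rule 2).
The actual realization is [dʒ], not [ɡ].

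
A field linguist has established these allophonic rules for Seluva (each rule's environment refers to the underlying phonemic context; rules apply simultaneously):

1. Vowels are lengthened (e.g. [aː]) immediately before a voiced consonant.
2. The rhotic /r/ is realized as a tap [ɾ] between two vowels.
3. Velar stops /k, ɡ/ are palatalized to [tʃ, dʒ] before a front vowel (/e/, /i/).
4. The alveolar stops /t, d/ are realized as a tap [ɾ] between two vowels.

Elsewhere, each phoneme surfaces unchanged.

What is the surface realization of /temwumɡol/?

/t/ (word-initial) is in the target of rule 4 but the environment (between two vowels) is not met → [t].
/e/ — between /t/ and /m/, before a voiced consonant — surfaces as [eː] (rule 1).
/m/ (between /e/ and /w/): no rule targets it → [m].
/w/ (between /m/ and /u/): no rule targets it → [w].
/u/ (between /w/ and /m/): before a voiced consonant, so rule 1 applies → [uː].
/m/ — not in any rule's target class → [m].
/ɡ/ (between /m/ and /o/) fails the environment for rule 3, so it stays [ɡ].
/o/ (between /ɡ/ and /l/) occurs before a voiced consonant → [oː] by rule 1.
/l/ (word-final) is unaffected → [l].

[teːmwuːmɡoːl]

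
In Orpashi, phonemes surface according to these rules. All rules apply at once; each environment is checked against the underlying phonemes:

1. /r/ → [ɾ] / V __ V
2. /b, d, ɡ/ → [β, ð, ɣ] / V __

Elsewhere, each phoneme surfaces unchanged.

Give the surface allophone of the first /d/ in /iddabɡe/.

[ð]

/d/ — between /i/ and /d/, immediately after a vowel — surfaces as [ð] (rule 2).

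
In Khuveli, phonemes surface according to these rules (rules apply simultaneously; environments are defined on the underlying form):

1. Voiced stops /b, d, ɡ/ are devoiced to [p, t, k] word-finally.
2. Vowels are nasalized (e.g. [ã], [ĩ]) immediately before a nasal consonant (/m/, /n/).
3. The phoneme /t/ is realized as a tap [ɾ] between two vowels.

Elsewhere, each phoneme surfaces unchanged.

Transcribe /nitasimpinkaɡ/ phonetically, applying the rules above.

/n/ (word-initial) is unaffected → [n].
/i/ (between /n/ and /t/): rule 2 targets it, but not before a nasal consonant → unchanged [i].
Rule 3 applies to /t/ (between /i/ and /a/: between two vowels) → [ɾ].
/a/ (between /t/ and /s/): rule 2 targets it, but not before a nasal consonant → unchanged [a].
/s/ — not in any rule's target class → [s].
/i/ meets the environment for rule 2 (before a nasal consonant) → [ĩ].
/m/ stays [m].
/p/ (between /m/ and /i/): no rule targets it → [p].
/i/ (between /p/ and /n/) occurs before a nasal consonant → [ĩ] by rule 2.
/n/ stays [n].
/k/ (between /n/ and /a/) is unaffected → [k].
/a/ — between /k/ and /ɡ/; rule 2 does not apply here → [a].
/ɡ/ (word-final): word-finally, so rule 1 applies → [k].

[niɾasĩmpĩnkak]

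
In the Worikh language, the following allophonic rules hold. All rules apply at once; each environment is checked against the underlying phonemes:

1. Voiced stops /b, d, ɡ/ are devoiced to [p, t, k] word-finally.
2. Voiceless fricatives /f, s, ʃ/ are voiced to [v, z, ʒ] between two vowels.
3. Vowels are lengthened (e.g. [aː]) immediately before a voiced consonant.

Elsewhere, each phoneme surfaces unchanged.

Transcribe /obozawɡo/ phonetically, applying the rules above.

Rule 3 applies to /o/ (word-initial: before a voiced consonant) → [oː].
/b/ (between /o/ and /o/) fails the environment for rule 1, so it stays [b].
/o/ — between /b/ and /z/, before a voiced consonant — surfaces as [oː] (rule 3).
/z/ — not in any rule's target class → [z].
/a/ (between /z/ and /w/): before a voiced consonant, so rule 3 applies → [aː].
/w/ (between /a/ and /ɡ/): no rule targets it → [w].
/ɡ/ (between /w/ and /o/) fails the environment for rule 1, so it stays [ɡ].
/o/ (word-final) is in the target of rule 3 but the environment (before a voiced consonant) is not met → [o].

[oːboːzaːwɡo]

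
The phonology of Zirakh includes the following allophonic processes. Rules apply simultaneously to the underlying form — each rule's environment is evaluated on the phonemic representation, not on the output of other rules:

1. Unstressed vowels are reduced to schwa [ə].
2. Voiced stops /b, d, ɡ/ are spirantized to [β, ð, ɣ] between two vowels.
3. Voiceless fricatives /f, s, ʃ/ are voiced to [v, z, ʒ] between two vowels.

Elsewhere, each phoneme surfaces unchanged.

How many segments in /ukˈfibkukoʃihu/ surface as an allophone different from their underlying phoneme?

Segments that undergo a rule: /u/ → [ə] (rule 1); /u/ → [ə] (rule 1); /o/ → [ə] (rule 1); /ʃ/ → [ʒ] (rule 3); /i/ → [ə] (rule 1); /u/ → [ə] (rule 1).
All other segments surface unchanged.

6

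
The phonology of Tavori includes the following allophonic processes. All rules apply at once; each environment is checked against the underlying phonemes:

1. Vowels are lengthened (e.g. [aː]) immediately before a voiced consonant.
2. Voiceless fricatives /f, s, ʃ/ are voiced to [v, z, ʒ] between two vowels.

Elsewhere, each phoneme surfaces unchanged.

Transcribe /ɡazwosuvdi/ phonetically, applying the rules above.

[ɡaːzwozuːvdi]

/ɡ/ — not in any rule's target class → [ɡ].
/a/ meets the environment for rule 1 (before a voiced consonant) → [aː].
/z/ stays [z].
/w/ (between /z/ and /o/): no rule targets it → [w].
/o/ — between /w/ and /s/; rule 1 does not apply here → [o].
Rule 2 applies to /s/ (between /o/ and /u/: between two vowels) → [z].
/u/ (between /s/ and /v/) occurs before a voiced consonant → [uː] by rule 1.
/v/ (between /u/ and /d/): no rule targets it → [v].
/d/ — not in any rule's target class → [d].
/i/ (word-final): rule 1 targets it, but not before a voiced consonant → unchanged [i].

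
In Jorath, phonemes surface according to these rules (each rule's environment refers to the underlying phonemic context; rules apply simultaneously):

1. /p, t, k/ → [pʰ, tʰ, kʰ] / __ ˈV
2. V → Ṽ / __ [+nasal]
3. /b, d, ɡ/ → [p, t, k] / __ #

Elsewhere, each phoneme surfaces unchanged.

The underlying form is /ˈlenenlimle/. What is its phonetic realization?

/e/ (between /l/ and /n/): before a nasal consonant, so rule 2 applies → [ẽ].
/e/ — between /n/ and /n/, before a nasal consonant — surfaces as [ẽ] (rule 2).
/i/ (between /l/ and /m/) occurs before a nasal consonant → [ĩ] by rule 2.
/e/ — word-final; rule 2 does not apply here → [e].

[ˈlẽnẽnlĩmle]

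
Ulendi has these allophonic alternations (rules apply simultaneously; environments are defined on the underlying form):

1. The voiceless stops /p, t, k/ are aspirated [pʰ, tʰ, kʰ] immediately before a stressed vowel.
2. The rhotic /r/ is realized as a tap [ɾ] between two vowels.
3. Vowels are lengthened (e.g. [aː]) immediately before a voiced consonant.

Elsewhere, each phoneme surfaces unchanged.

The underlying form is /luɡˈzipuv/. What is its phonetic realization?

[luːɡˈzipuːv]

/u/ — between /l/ and /ɡ/, before a voiced consonant — surfaces as [uː] (rule 3).
/i/ — between /z/ and /p/; rule 3 does not apply here → [i].
/p/ (between /i/ and /u/) fails the environment for rule 1, so it stays [p].
/u/ (between /p/ and /v/) occurs before a voiced consonant → [uː] by rule 3.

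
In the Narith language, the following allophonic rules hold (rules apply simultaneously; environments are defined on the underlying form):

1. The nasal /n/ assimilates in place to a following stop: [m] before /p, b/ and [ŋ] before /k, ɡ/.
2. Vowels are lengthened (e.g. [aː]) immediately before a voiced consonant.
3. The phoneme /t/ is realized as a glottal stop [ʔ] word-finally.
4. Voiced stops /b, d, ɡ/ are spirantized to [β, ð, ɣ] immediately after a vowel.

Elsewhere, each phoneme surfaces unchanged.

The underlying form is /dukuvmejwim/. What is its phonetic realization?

/d/ — word-initial; rule 4 does not apply here → [d].
/u/ (between /d/ and /k/) fails the environment for rule 2, so it stays [u].
/u/ (between /k/ and /v/) occurs before a voiced consonant → [uː] by rule 2.
/e/ — between /m/ and /j/, before a voiced consonant — surfaces as [eː] (rule 2).
/i/ — between /w/ and /m/, before a voiced consonant — surfaces as [iː] (rule 2).

[dukuːvmeːjwiːm]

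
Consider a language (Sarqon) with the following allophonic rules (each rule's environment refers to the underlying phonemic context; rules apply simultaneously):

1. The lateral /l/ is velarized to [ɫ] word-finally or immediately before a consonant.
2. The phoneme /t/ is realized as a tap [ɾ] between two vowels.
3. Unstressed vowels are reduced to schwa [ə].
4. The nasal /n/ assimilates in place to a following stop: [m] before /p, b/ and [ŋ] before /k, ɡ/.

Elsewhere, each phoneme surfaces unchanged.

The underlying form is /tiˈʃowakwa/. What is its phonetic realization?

[təˈʃowəkwə]

/t/ (word-initial) fails the environment for rule 2, so it stays [t].
/i/ (between /t/ and /ʃ/): in an unstressed syllable, so rule 3 applies → [ə].
/ʃ/ — not in any rule's target class → [ʃ].
/o/ (between /ʃ/ and /w/): rule 3 targets it, but not in an unstressed syllable → unchanged [o].
/w/ — not in any rule's target class → [w].
/a/ — between /w/ and /k/, in an unstressed syllable — surfaces as [ə] (rule 3).
/k/ (between /a/ and /w/): no rule targets it → [k].
/w/ — not in any rule's target class → [w].
/a/ (word-final) occurs in an unstressed syllable → [ə] by rule 3.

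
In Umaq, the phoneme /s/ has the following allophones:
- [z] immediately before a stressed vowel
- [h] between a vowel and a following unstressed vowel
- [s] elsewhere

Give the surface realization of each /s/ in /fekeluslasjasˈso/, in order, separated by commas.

[s], [s], [s], [z]

Occurrence 1 (position 7): no conditioning environment matches → elsewhere allophone [s].
Occurrence 2 (position 10): no conditioning environment matches → elsewhere allophone [s].
Occurrence 3 (position 13): no conditioning environment matches → elsewhere allophone [s].
Occurrence 4 (position 14): immediately before a stressed vowel → [z].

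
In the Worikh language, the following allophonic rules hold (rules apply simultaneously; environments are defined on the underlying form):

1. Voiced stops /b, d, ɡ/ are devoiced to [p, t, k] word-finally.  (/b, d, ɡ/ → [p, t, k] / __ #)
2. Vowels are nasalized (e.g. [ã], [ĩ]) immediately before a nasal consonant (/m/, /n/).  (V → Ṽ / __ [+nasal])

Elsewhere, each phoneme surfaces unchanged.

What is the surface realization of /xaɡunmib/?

/x/ (word-initial): no rule targets it → [x].
/a/ (between /x/ and /ɡ/) fails the environment for rule 2, so it stays [a].
/ɡ/ (between /a/ and /u/) fails the environment for rule 1, so it stays [ɡ].
Rule 2 applies to /u/ (between /ɡ/ and /n/: before a nasal consonant) → [ũ].
/n/ — not in any rule's target class → [n].
/m/ (between /n/ and /i/): no rule targets it → [m].
/i/ (between /m/ and /b/): rule 2 targets it, but not before a nasal consonant → unchanged [i].
/b/ — word-final, word-finally — surfaces as [p] (rule 1).

[xaɡũnmip]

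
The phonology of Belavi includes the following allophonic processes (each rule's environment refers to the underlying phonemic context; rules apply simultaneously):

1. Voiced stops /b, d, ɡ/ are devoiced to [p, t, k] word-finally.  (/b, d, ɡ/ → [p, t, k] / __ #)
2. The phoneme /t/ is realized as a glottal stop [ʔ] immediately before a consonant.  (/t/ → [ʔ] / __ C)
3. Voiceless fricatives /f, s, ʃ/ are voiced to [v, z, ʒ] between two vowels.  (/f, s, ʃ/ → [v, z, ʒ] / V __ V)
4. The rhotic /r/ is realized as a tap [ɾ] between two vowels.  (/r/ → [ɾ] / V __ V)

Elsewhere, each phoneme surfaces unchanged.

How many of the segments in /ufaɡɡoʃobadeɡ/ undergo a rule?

Segments that undergo a rule: /f/ → [v] (rule 3); /ʃ/ → [ʒ] (rule 3); /ɡ/ → [k] (rule 1).
All other segments surface unchanged.

3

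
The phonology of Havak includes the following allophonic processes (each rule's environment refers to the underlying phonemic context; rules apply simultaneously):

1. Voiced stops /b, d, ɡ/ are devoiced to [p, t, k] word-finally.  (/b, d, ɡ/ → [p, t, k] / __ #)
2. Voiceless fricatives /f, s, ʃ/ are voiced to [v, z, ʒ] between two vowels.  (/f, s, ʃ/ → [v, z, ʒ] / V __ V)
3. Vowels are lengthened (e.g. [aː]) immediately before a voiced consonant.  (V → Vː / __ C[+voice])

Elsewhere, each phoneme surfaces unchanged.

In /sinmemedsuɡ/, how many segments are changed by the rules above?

5

Segments that undergo a rule: /i/ → [iː] (rule 3); /e/ → [eː] (rule 3); /e/ → [eː] (rule 3); /u/ → [uː] (rule 3); /ɡ/ → [k] (rule 1).
All other segments surface unchanged.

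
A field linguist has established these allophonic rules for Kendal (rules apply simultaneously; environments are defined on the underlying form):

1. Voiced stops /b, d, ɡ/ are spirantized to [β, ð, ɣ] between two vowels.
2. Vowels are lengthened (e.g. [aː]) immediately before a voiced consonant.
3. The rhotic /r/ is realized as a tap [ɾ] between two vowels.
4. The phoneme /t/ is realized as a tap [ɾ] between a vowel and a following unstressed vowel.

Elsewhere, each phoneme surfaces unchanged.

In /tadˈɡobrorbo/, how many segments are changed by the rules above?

3

Segments that undergo a rule: /a/ → [aː] (rule 2); /o/ → [oː] (rule 2); /o/ → [oː] (rule 2).
All other segments surface unchanged.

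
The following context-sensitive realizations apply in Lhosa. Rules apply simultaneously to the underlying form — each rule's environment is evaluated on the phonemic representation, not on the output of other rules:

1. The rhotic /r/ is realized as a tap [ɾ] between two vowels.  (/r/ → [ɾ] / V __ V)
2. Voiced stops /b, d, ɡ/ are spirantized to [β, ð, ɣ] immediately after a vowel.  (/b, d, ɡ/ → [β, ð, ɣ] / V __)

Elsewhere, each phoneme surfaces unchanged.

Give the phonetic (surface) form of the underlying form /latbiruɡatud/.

/b/ (between /t/ and /i/) fails the environment for rule 2, so it stays [b].
Rule 1 applies to /r/ (between /i/ and /u/: between two vowels) → [ɾ].
Rule 2 applies to /ɡ/ (between /u/ and /a/: immediately after a vowel) → [ɣ].
/d/ — word-final, immediately after a vowel — surfaces as [ð] (rule 2).

[latbiɾuɣatuð]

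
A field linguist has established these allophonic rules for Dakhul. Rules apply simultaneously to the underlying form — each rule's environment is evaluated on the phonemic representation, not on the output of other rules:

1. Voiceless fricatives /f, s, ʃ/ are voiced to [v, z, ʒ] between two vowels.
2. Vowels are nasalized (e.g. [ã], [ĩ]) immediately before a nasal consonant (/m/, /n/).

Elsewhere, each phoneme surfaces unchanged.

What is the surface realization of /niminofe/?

/n/ (word-initial) is unaffected → [n].
/i/ (between /n/ and /m/): before a nasal consonant, so rule 2 applies → [ĩ].
/m/ (between /i/ and /i/): no rule targets it → [m].
/i/ (between /m/ and /n/) occurs before a nasal consonant → [ĩ] by rule 2.
/n/ — not in any rule's target class → [n].
/o/ (between /n/ and /f/) fails the environment for rule 2, so it stays [o].
/f/ — between /o/ and /e/, between two vowels — surfaces as [v] (rule 1).
/e/ — word-final; rule 2 does not apply here → [e].

[nĩmĩnove]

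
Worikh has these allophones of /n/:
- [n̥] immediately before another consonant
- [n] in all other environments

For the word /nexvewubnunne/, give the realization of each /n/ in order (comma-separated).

Occurrence 1 (position 1): no conditioning environment matches → elsewhere allophone [n].
Occurrence 2 (position 9): no conditioning environment matches → elsewhere allophone [n].
Occurrence 3 (position 11): immediately before another consonant → [n̥].
Occurrence 4 (position 12): no conditioning environment matches → elsewhere allophone [n].

[n], [n], [n̥], [n]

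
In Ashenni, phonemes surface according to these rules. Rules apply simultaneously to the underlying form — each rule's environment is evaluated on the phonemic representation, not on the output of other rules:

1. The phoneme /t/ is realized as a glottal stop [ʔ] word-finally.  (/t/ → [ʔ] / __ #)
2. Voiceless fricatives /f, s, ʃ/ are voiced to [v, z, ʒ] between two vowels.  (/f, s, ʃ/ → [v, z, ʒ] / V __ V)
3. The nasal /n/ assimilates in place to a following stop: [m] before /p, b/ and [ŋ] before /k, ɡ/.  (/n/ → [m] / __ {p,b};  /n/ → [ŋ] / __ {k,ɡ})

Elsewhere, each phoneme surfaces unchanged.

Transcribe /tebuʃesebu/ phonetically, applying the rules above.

/t/ (word-initial) fails the environment for rule 1, so it stays [t].
/e/ (between /t/ and /b/): no rule targets it → [e].
/b/ (between /e/ and /u/): no rule targets it → [b].
/u/ — not in any rule's target class → [u].
Rule 2 applies to /ʃ/ (between /u/ and /e/: between two vowels) → [ʒ].
/e/ stays [e].
Rule 2 applies to /s/ (between /e/ and /e/: between two vowels) → [z].
/e/ (between /s/ and /b/) is unaffected → [e].
/b/ (between /e/ and /u/) is unaffected → [b].
/u/ — not in any rule's target class → [u].

[tebuʒezebu]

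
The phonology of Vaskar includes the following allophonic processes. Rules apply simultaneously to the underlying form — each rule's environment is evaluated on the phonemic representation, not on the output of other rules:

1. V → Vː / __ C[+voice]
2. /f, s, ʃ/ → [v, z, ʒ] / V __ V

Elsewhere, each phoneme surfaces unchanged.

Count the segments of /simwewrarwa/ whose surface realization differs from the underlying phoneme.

3

Segments that undergo a rule: /i/ → [iː] (rule 1); /e/ → [eː] (rule 1); /a/ → [aː] (rule 1).
All other segments surface unchanged.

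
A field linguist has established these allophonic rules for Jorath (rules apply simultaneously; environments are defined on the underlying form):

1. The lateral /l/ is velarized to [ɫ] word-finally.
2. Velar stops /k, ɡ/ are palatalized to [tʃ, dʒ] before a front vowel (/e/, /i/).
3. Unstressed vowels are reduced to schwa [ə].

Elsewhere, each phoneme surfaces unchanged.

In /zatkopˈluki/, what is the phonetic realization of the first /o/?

[ə]

/o/ (between /k/ and /p/) occurs in an unstressed syllable → [ə] by rule 3.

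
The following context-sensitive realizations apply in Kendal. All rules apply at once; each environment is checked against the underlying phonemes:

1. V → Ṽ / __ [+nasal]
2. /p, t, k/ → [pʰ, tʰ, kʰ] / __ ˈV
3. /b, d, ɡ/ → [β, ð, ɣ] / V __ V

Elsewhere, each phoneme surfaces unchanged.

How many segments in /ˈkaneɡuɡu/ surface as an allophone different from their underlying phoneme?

Segments that undergo a rule: /k/ → [kʰ] (rule 2); /a/ → [ã] (rule 1); /ɡ/ → [ɣ] (rule 3); /ɡ/ → [ɣ] (rule 3).
All other segments surface unchanged.

4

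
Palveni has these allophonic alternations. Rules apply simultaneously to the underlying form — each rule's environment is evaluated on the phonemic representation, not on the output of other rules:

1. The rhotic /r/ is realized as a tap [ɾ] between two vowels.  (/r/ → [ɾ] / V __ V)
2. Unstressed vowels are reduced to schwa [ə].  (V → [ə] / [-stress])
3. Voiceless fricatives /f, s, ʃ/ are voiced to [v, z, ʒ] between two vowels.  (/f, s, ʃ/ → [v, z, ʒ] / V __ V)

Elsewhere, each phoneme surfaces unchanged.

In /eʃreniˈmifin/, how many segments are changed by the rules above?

5

Segments that undergo a rule: /e/ → [ə] (rule 2); /e/ → [ə] (rule 2); /i/ → [ə] (rule 2); /f/ → [v] (rule 3); /i/ → [ə] (rule 2).
All other segments surface unchanged.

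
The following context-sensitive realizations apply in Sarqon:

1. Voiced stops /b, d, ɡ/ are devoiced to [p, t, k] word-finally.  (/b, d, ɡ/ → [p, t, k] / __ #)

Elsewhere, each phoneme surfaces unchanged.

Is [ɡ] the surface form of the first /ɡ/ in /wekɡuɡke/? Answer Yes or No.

/ɡ/ (between /k/ and /u/) fails the environment for rule 1, so it stays [ɡ].
The actual realization is [ɡ], which matches [ɡ].

Yes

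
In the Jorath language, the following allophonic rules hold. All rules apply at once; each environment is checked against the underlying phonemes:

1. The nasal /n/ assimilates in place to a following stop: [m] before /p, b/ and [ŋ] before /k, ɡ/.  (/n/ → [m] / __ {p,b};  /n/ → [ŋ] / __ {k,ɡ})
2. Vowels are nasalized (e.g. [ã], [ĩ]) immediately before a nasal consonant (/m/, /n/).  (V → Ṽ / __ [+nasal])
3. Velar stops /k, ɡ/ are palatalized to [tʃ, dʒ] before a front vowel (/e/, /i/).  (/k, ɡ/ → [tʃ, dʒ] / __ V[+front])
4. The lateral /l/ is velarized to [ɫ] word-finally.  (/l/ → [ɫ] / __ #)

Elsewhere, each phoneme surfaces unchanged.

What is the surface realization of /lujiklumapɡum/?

/l/ (word-initial): rule 4 targets it, but not word-finally → unchanged [l].
/u/ (between /l/ and /j/) is in the target of rule 2 but the environment (before a nasal consonant) is not met → [u].
/j/ (between /u/ and /i/) is unaffected → [j].
/i/ (between /j/ and /k/) is in the target of rule 2 but the environment (before a nasal consonant) is not met → [i].
/k/ (between /i/ and /l/): rule 3 targets it, but not before a front vowel → unchanged [k].
/l/ (between /k/ and /u/) fails the environment for rule 4, so it stays [l].
/u/ meets the environment for rule 2 (before a nasal consonant) → [ũ].
/m/ — not in any rule's target class → [m].
/a/ (between /m/ and /p/) is in the target of rule 2 but the environment (before a nasal consonant) is not met → [a].
/p/ — not in any rule's target class → [p].
/ɡ/ (between /p/ and /u/): rule 3 targets it, but not before a front vowel → unchanged [ɡ].
/u/ (between /ɡ/ and /m/): before a nasal consonant, so rule 2 applies → [ũ].
/m/ — not in any rule's target class → [m].

[lujiklũmapɡũm]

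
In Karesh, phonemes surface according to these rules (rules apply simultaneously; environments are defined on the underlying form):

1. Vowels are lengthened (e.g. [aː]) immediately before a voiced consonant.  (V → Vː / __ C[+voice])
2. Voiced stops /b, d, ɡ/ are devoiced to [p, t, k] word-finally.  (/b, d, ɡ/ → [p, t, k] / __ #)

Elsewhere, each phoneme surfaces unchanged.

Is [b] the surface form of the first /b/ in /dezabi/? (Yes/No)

/b/ — between /a/ and /i/; rule 2 does not apply here → [b].
The actual realization is [b], which matches [b].

Yes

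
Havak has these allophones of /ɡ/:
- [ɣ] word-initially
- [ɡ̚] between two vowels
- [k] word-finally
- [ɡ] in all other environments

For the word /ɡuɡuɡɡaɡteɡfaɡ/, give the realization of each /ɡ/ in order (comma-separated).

[ɣ], [ɡ̚], [ɡ], [ɡ], [ɡ], [ɡ], [k]

Occurrence 1 (position 1): word-initially → [ɣ].
Occurrence 2 (position 3): between two vowels → [ɡ̚].
Occurrence 3 (position 5): no conditioning environment matches → elsewhere allophone [ɡ].
Occurrence 4 (position 6): no conditioning environment matches → elsewhere allophone [ɡ].
Occurrence 5 (position 8): no conditioning environment matches → elsewhere allophone [ɡ].
Occurrence 6 (position 11): no conditioning environment matches → elsewhere allophone [ɡ].
Occurrence 7 (position 14): word-finally → [k].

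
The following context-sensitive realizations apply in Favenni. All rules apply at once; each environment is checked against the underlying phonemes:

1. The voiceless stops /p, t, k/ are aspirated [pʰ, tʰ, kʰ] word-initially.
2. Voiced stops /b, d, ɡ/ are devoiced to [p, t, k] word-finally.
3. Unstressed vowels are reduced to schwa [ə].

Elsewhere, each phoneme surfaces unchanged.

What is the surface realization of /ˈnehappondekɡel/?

[ˈnehəppəndəkɡəl]

/n/ (word-initial): no rule targets it → [n].
/e/ — between /n/ and /h/; rule 3 does not apply here → [e].
/h/ (between /e/ and /a/) is unaffected → [h].
/a/ — between /h/ and /p/, in an unstressed syllable — surfaces as [ə] (rule 3).
/p/ (between /a/ and /p/) is in the target of rule 1 but the environment (word-initially) is not met → [p].
/p/ — between /p/ and /o/; rule 1 does not apply here → [p].
Rule 3 applies to /o/ (between /p/ and /n/: in an unstressed syllable) → [ə].
/n/ (between /o/ and /d/) is unaffected → [n].
/d/ — between /n/ and /e/; rule 2 does not apply here → [d].
/e/ meets the environment for rule 3 (in an unstressed syllable) → [ə].
/k/ (between /e/ and /ɡ/): rule 1 targets it, but not word-initially → unchanged [k].
/ɡ/ (between /k/ and /e/): rule 2 targets it, but not word-finally → unchanged [ɡ].
/e/ (between /ɡ/ and /l/) occurs in an unstressed syllable → [ə] by rule 3.
/l/ — not in any rule's target class → [l].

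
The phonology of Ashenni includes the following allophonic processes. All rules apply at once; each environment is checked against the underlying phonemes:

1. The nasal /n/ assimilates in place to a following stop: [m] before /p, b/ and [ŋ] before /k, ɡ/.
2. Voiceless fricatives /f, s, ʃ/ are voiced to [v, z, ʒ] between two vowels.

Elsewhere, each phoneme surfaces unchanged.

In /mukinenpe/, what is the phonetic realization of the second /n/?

[m]

/n/ (between /e/ and /p/): before a labial or velar stop, so rule 1 applies → [m].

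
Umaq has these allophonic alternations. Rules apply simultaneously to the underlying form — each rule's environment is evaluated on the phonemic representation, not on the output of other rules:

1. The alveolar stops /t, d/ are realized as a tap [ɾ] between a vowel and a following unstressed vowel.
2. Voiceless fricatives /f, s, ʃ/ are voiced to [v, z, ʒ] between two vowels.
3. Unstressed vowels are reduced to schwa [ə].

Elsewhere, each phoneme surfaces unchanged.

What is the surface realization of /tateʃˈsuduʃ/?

/t/ (word-initial) fails the environment for rule 1, so it stays [t].
/a/ — between /t/ and /t/, in an unstressed syllable — surfaces as [ə] (rule 3).
/t/ (between /a/ and /e/): between a vowel and a following unstressed vowel, so rule 1 applies → [ɾ].
/e/ (between /t/ and /ʃ/) occurs in an unstressed syllable → [ə] by rule 3.
/ʃ/ — between /e/ and /s/; rule 2 does not apply here → [ʃ].
/s/ (between /ʃ/ and /u/): rule 2 targets it, but not between two vowels → unchanged [s].
/u/ (between /s/ and /d/) fails the environment for rule 3, so it stays [u].
/d/ (between /u/ and /u/): between a vowel and a following unstressed vowel, so rule 1 applies → [ɾ].
/u/ meets the environment for rule 3 (in an unstressed syllable) → [ə].
/ʃ/ — word-final; rule 2 does not apply here → [ʃ].

[təɾəʃˈsuɾəʃ]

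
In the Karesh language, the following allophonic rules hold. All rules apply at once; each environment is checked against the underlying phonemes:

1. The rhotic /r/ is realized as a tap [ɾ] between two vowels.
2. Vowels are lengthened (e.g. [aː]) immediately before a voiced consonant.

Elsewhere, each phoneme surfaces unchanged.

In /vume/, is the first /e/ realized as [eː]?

No

/e/ (word-final) fails the environment for rule 2, so it stays [e].
The actual realization is [e], not [eː].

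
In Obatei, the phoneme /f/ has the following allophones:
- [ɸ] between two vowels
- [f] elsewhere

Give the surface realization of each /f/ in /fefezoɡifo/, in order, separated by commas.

[f], [ɸ], [ɸ]

Occurrence 1 (position 1): no conditioning environment matches → elsewhere allophone [f].
Occurrence 2 (position 3): between two vowels → [ɸ].
Occurrence 3 (position 9): between two vowels → [ɸ].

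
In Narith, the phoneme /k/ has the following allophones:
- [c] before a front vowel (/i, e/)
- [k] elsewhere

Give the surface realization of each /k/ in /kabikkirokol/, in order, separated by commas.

Occurrence 1 (position 1): no conditioning environment matches → elsewhere allophone [k].
Occurrence 2 (position 5): no conditioning environment matches → elsewhere allophone [k].
Occurrence 3 (position 6): before a front vowel → [c].
Occurrence 4 (position 10): no conditioning environment matches → elsewhere allophone [k].

[k], [k], [c], [k]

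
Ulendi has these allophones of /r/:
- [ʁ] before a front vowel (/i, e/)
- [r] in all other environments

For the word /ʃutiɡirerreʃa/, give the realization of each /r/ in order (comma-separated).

[ʁ], [r], [ʁ]

Occurrence 1 (position 7): before a front vowel (/i, e/) → [ʁ].
Occurrence 2 (position 9): no conditioning environment matches → elsewhere allophone [r].
Occurrence 3 (position 10): before a front vowel (/i, e/) → [ʁ].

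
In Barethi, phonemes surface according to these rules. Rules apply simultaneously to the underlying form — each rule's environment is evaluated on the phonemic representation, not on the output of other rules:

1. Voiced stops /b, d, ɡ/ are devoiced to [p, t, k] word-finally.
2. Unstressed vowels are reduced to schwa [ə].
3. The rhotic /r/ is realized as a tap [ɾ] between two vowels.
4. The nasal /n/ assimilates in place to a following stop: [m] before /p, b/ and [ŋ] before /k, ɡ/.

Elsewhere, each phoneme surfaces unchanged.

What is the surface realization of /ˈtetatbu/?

/t/ (word-initial): no rule targets it → [t].
/e/ (between /t/ and /t/) fails the environment for rule 2, so it stays [e].
/t/ stays [t].
/a/ meets the environment for rule 2 (in an unstressed syllable) → [ə].
/t/ (between /a/ and /b/) is unaffected → [t].
/b/ (between /t/ and /u/) is in the target of rule 1 but the environment (word-finally) is not met → [b].
/u/ — word-final, in an unstressed syllable — surfaces as [ə] (rule 2).

[ˈtetətbə]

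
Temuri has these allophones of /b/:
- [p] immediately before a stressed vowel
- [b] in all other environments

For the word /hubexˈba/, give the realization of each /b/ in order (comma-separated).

Occurrence 1 (position 3): no conditioning environment matches → elsewhere allophone [b].
Occurrence 2 (position 6): immediately before a stressed vowel → [p].

[b], [p]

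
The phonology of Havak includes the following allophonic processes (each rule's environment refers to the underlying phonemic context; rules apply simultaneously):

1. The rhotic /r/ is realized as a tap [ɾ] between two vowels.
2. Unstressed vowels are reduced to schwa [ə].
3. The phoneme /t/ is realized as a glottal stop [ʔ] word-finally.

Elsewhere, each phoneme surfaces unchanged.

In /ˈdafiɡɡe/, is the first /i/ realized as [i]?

/i/ meets the environment for rule 2 (in an unstressed syllable) → [ə].
The actual realization is [ə], not [i].

No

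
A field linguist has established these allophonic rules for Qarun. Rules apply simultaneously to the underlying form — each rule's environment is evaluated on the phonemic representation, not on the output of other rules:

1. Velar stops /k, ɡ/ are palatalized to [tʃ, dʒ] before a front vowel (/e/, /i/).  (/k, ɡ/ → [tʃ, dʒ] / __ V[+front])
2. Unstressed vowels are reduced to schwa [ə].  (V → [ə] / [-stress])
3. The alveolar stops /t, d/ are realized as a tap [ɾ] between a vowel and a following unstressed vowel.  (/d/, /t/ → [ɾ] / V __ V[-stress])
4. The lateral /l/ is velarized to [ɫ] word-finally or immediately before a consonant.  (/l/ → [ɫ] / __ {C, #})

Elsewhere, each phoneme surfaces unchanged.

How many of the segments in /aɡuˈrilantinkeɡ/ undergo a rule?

6

Segments that undergo a rule: /a/ → [ə] (rule 2); /u/ → [ə] (rule 2); /a/ → [ə] (rule 2); /i/ → [ə] (rule 2); /k/ → [tʃ] (rule 1); /e/ → [ə] (rule 2).
All other segments surface unchanged.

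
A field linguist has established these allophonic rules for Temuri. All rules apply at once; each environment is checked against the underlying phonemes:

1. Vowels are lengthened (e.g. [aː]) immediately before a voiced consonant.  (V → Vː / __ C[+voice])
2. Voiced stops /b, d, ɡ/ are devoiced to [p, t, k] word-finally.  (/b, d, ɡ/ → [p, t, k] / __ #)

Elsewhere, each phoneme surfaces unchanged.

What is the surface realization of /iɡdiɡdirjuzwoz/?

[iːɡdiːɡdiːrjuːzwoːz]

/i/ (word-initial): before a voiced consonant, so rule 1 applies → [iː].
/ɡ/ (between /i/ and /d/) is in the target of rule 2 but the environment (word-finally) is not met → [ɡ].
/d/ (between /ɡ/ and /i/) fails the environment for rule 2, so it stays [d].
/i/ — between /d/ and /ɡ/, before a voiced consonant — surfaces as [iː] (rule 1).
/ɡ/ (between /i/ and /d/) fails the environment for rule 2, so it stays [ɡ].
/d/ (between /ɡ/ and /i/): rule 2 targets it, but not word-finally → unchanged [d].
Rule 1 applies to /i/ (between /d/ and /r/: before a voiced consonant) → [iː].
/r/ stays [r].
/j/ stays [j].
/u/ (between /j/ and /z/) occurs before a voiced consonant → [uː] by rule 1.
/z/ (between /u/ and /w/) is unaffected → [z].
/w/ (between /z/ and /o/): no rule targets it → [w].
/o/ meets the environment for rule 1 (before a voiced consonant) → [oː].
/z/ stays [z].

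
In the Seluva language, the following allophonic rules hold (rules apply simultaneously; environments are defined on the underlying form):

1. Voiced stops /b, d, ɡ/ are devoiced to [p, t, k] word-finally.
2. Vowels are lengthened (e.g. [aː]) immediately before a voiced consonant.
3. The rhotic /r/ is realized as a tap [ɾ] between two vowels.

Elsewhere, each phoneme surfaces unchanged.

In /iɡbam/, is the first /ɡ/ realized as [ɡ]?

/ɡ/ (between /i/ and /b/) is in the target of rule 1 but the environment (word-finally) is not met → [ɡ].
The actual realization is [ɡ], which matches [ɡ].

Yes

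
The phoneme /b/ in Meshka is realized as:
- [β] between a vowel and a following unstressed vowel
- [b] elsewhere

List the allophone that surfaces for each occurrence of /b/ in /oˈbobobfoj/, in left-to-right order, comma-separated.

Occurrence 1 (position 2): no conditioning environment matches → elsewhere allophone [b].
Occurrence 2 (position 4): between a vowel and a following unstressed vowel → [β].
Occurrence 3 (position 6): no conditioning environment matches → elsewhere allophone [b].

[b], [β], [b]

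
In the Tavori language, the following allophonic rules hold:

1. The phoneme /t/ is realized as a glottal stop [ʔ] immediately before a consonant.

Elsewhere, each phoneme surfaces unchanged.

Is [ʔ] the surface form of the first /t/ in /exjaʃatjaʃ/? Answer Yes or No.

/t/ (between /a/ and /j/): immediately before a consonant, so rule 1 applies → [ʔ].
The actual realization is [ʔ], which matches [ʔ].

Yes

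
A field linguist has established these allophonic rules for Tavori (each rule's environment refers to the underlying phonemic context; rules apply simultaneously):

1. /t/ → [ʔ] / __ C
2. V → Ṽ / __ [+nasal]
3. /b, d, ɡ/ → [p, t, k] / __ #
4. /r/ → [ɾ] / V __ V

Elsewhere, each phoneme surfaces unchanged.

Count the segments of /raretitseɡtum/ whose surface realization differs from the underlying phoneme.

3

Segments that undergo a rule: /r/ → [ɾ] (rule 4); /t/ → [ʔ] (rule 1); /u/ → [ũ] (rule 2).
All other segments surface unchanged.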